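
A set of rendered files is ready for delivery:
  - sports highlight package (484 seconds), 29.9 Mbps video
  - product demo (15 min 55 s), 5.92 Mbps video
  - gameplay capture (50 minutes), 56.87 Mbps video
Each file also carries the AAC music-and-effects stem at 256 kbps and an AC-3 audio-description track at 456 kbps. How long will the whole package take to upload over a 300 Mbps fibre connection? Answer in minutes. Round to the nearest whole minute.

11 minutes

Audio total: 256 + 456 = 712 kbps = 0.712 Mbps.
sports highlight package: 30.612 Mbps × 484 s = 14816.2 Mb
product demo: 6.632 Mbps × 955 s = 6333.6 Mb
gameplay capture: 57.582 Mbps × 3000 s = 172746.0 Mb
Total: 193895.8 Mb = 24237.0 MB.
At 300 Mbps: 193895.8 / 300 = 646 s ≈ 10.8 minutes.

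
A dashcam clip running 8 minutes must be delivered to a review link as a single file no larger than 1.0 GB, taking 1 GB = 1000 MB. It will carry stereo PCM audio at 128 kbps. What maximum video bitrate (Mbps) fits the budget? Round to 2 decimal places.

16.54 Mbps

Budget: 1.0 GB = 8000.0 Mb.
8 min = 480 s
Total bitrate budget: 8000.0 Mb / 480 s = 16.667 Mbps.
Audio: 128 kbps = 0.128 Mbps.
Video: 16.667 − 0.128 = 16.539 Mbps.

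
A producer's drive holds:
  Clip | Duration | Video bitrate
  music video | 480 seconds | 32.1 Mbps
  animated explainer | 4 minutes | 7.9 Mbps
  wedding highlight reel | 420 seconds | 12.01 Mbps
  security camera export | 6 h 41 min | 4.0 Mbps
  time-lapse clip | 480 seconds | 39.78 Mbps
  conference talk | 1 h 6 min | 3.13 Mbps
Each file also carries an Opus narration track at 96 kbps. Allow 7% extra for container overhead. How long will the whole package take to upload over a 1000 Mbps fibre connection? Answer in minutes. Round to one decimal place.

Audio: 96 kbps = 0.096 Mbps.
music video: 32.196 Mbps × 480 s × 1.07 = 16535.9 Mb
animated explainer: 7.996 Mbps × 240 s × 1.07 = 2053.4 Mb
wedding highlight reel: 12.106 Mbps × 420 s × 1.07 = 5440.4 Mb
security camera export: 4.096 Mbps × 24060 s × 1.07 = 105448.2 Mb
time-lapse clip: 39.876 Mbps × 480 s × 1.07 = 20480.3 Mb
conference talk: 3.226 Mbps × 3960 s × 1.07 = 13669.2 Mb
Total: 163627.4 Mb = 20453.4 MB.
At 1000 Mbps: 163627.4 / 1000 = 164 s ≈ 2.73 minutes.

2.7 minutes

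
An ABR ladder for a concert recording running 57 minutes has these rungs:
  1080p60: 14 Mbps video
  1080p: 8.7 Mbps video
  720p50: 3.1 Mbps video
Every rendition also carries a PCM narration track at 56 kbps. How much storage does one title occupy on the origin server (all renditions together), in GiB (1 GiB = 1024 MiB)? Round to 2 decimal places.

10.34 GiB

57 min = 3420 s
Audio: 56 kbps = 0.056 Mbps.
Sum of rendition bitrates: (14+0.056) + (8.7+0.056) + (3.1+0.056) = 25.968 Mbps.
× 3420 s = 88,811 Mb = 11,101 MB = 10.34 GiB.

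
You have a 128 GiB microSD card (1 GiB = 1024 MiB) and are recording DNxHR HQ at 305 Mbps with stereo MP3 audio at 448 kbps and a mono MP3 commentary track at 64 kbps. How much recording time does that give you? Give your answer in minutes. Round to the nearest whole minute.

Audio total: 448 + 64 = 512 kbps = 0.512 Mbps.
Total bitrate: 305 + 0.512 = 305.512 Mbps.
Capacity: 128 GiB = 1,099,512 Mb.
Recording time: 1,099,512 / 305.512 = 3,599 s ≈ 60.0 minutes.

60 minutes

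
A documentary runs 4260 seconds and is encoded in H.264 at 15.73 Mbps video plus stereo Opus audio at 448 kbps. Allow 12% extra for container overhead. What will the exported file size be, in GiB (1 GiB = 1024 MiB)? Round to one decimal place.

9.0 GiB

Audio: 448 kbps = 0.448 Mbps.
Total bitrate: 15.73 + 0.448 = 16.178 Mbps.
Stream data: 16.178 Mbps × 4260 s = 68918.3 Mb.
With 12% container overhead: ×1.12.
77,188 Mb = 9,648,559,200 bytes ÷ 1,073,741,824 = 8.986 GiB.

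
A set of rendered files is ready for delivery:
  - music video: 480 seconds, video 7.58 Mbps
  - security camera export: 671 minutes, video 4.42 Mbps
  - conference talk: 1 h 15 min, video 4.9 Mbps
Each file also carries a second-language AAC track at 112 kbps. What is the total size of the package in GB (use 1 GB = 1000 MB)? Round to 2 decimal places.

Audio: 112 kbps = 0.112 Mbps.
music video: 7.692 Mbps × 480 s = 3692.2 Mb
security camera export: 4.532 Mbps × 40260 s = 182458.3 Mb
conference talk: 5.012 Mbps × 4500 s = 22554.0 Mb
Total: 208704.5 Mb = 26088.1 MB.
= 26.09 GB.

26.09 GB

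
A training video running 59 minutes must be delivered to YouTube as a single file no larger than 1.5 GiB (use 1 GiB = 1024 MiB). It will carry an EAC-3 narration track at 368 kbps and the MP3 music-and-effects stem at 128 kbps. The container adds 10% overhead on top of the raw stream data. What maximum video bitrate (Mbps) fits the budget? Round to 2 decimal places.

2.81 Mbps

Budget: 1.5 GiB = 12884.9 Mb.
Stream payload after overhead: 12884.9 / 1.10 = 11713.5 Mb.
59 min = 3540 s
Total bitrate budget: 11713.5 Mb / 3540 s = 3.309 Mbps.
Audio total: 368 + 128 = 496 kbps = 0.496 Mbps.
Video: 3.309 − 0.496 = 2.813 Mbps.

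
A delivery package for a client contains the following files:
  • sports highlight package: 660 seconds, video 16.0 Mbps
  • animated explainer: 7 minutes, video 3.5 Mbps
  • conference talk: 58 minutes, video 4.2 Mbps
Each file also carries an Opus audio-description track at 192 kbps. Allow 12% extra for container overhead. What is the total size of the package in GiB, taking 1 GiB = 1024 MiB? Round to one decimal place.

Audio: 192 kbps = 0.192 Mbps.
sports highlight package: 16.192 Mbps × 660 s × 1.12 = 11969.1 Mb
animated explainer: 3.692 Mbps × 420 s × 1.12 = 1736.7 Mb
conference talk: 4.392 Mbps × 3480 s × 1.12 = 17118.3 Mb
Total: 30824.1 Mb = 3853.0 MB.
= 3.588 GiB.

3.6 GiB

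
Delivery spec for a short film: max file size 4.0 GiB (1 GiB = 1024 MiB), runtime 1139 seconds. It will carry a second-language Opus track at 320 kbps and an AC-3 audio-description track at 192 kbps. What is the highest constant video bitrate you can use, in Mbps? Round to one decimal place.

29.7 Mbps

Budget: 4.0 GiB = 34359.7 Mb.
Total bitrate budget: 34359.7 Mb / 1139 s = 30.167 Mbps.
Audio total: 320 + 192 = 512 kbps = 0.512 Mbps.
Video: 30.167 − 0.512 = 29.655 Mbps.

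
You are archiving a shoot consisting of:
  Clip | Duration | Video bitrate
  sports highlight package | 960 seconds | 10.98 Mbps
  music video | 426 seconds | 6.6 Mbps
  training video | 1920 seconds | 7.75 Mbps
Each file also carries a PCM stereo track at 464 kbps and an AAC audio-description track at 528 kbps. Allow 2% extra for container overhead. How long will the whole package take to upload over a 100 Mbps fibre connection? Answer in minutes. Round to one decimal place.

5.4 minutes

Audio total: 464 + 528 = 992 kbps = 0.992 Mbps.
sports highlight package: 11.972 Mbps × 960 s × 1.02 = 11723.0 Mb
music video: 7.592 Mbps × 426 s × 1.02 = 3298.9 Mb
training video: 8.742 Mbps × 1920 s × 1.02 = 17120.3 Mb
Total: 32142.2 Mb = 4017.8 MB.
At 100 Mbps: 32142.2 / 100 = 321 s ≈ 5.36 minutes.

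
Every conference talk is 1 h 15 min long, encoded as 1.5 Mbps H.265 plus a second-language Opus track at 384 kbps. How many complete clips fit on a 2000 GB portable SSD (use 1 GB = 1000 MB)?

1887

1 h 15 min = 75 min = 4500 s
Audio: 384 kbps = 0.384 Mbps.
Total bitrate: 1.884 Mbps.
Per item: 1.884 Mbps × 4500 s = 8,478 Mb = 1,060 MB.
Capacity: 2000 GB = 16,000,000 Mb; 1887.24 items → 1887 complete.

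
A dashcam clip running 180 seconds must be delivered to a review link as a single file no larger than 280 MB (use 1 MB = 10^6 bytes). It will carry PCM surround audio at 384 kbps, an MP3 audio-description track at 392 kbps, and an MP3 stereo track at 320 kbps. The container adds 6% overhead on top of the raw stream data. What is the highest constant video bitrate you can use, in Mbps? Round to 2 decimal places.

Budget: 280 MB = 2240.0 Mb.
Stream payload after overhead: 2240.0 / 1.06 = 2113.2 Mb.
Total bitrate budget: 2113.2 Mb / 180 s = 11.740 Mbps.
Audio total: 384 + 392 + 320 = 1096 kbps = 1.096 Mbps.
Video: 11.740 − 1.096 = 10.644 Mbps.

10.64 Mbps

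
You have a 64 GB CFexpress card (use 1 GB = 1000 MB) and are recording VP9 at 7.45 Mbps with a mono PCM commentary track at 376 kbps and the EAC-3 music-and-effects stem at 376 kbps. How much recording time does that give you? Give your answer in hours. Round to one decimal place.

17.3 hours

Audio total: 376 + 376 = 752 kbps = 0.752 Mbps.
Total bitrate: 7.45 + 0.752 = 8.202 Mbps.
Capacity: 64 GB = 512,000 Mb.
Recording time: 512,000 / 8.202 = 62,424 s ≈ 17.3 hours.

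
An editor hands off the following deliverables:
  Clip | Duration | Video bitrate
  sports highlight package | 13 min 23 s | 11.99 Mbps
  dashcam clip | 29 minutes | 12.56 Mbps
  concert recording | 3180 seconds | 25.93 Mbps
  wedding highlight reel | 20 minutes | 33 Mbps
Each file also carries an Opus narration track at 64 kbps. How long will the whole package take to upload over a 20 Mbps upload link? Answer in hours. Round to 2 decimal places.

2.14 hours

Audio: 64 kbps = 0.064 Mbps.
sports highlight package: 12.054 Mbps × 803 s = 9679.4 Mb
dashcam clip: 12.624 Mbps × 1740 s = 21965.8 Mb
concert recording: 25.994 Mbps × 3180 s = 82660.9 Mb
wedding highlight reel: 33.064 Mbps × 1200 s = 39676.8 Mb
Total: 153982.8 Mb = 19247.9 MB.
At 20 Mbps: 153982.8 / 20 = 7699 s ≈ 2.14 hours.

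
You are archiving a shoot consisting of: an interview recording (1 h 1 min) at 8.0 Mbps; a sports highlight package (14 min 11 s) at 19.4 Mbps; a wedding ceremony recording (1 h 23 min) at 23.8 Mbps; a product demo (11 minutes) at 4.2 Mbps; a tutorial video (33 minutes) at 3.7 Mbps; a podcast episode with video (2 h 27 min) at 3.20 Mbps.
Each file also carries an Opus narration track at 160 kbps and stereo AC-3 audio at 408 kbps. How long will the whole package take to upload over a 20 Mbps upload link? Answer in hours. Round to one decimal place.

3.0 hours

Audio total: 160 + 408 = 568 kbps = 0.568 Mbps.
interview recording: 8.568 Mbps × 3660 s = 31358.9 Mb
sports highlight package: 19.968 Mbps × 851 s = 16992.8 Mb
wedding ceremony recording: 24.368 Mbps × 4980 s = 121352.6 Mb
product demo: 4.768 Mbps × 660 s = 3146.9 Mb
tutorial video: 4.268 Mbps × 1980 s = 8450.6 Mb
podcast episode with video: 3.768 Mbps × 8820 s = 33233.8 Mb
Total: 214535.6 Mb = 26816.9 MB.
At 20 Mbps: 214535.6 / 20 = 10727 s ≈ 2.98 hours.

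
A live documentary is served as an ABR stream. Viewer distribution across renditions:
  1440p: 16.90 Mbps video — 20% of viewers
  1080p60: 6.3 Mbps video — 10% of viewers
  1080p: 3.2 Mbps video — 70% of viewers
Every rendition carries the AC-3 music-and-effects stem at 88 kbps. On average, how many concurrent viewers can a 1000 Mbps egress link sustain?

157

Audio: 88 kbps = 0.088 Mbps.
Average per-viewer bitrate: 0.20×16.988 + 0.10×6.388 + 0.70×3.288 = 6.338 Mbps.
1000 Mbps = 1,000 Mbps; 1,000 / 6.338 = 157.78 → 157.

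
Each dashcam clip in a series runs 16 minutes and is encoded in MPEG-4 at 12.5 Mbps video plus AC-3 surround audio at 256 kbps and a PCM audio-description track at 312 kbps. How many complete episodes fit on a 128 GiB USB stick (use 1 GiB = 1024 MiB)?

87

16 min = 960 s
Audio total: 256 + 312 = 568 kbps = 0.568 Mbps.
Total bitrate: 13.068 Mbps.
Per item: 13.068 Mbps × 960 s = 12,545 Mb = 1,568 MB.
Capacity: 128 GiB = 1,099,512 Mb; 87.64 items → 87 complete.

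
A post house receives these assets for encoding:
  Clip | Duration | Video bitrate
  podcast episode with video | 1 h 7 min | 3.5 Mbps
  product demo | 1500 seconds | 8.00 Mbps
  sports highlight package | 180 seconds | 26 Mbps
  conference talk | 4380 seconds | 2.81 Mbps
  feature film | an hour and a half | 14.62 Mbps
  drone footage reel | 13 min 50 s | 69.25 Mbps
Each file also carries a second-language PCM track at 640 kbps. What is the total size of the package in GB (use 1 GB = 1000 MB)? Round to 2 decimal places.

23.74 GB

Audio: 640 kbps = 0.640 Mbps.
podcast episode with video: 4.140 Mbps × 4020 s = 16642.8 Mb
product demo: 8.640 Mbps × 1500 s = 12960.0 Mb
sports highlight package: 26.640 Mbps × 180 s = 4795.2 Mb
conference talk: 3.450 Mbps × 4380 s = 15111.0 Mb
feature film: 15.260 Mbps × 5400 s = 82404.0 Mb
drone footage reel: 69.890 Mbps × 830 s = 58008.7 Mb
Total: 189921.7 Mb = 23740.2 MB.
= 23.74 GB.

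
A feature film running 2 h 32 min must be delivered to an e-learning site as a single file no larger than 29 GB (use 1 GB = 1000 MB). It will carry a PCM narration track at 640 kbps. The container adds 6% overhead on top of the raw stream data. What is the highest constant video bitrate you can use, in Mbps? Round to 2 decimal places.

23.36 Mbps

Budget: 29 GB = 232000.0 Mb.
Stream payload after overhead: 232000.0 / 1.06 = 218867.9 Mb.
2 h 32 min = 152 min = 9120 s
Total bitrate budget: 218867.9 Mb / 9120 s = 23.999 Mbps.
Audio: 640 kbps = 0.640 Mbps.
Video: 23.999 − 0.640 = 23.359 Mbps.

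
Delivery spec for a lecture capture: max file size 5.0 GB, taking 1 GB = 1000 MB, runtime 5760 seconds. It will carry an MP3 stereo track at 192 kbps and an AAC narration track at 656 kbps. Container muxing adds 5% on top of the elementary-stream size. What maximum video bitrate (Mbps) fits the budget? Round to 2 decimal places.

Budget: 5.0 GB = 40000.0 Mb.
Stream payload after overhead: 40000.0 / 1.05 = 38095.2 Mb.
Total bitrate budget: 38095.2 Mb / 5760 s = 6.614 Mbps.
Audio total: 192 + 656 = 848 kbps = 0.848 Mbps.
Video: 6.614 − 0.848 = 5.766 Mbps.

5.77 Mbps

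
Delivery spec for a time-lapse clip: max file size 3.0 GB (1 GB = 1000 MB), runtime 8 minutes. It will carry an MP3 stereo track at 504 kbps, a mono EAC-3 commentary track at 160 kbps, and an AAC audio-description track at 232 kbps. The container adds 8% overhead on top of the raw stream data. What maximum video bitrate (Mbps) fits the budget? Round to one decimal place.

Budget: 3.0 GB = 24000.0 Mb.
Stream payload after overhead: 24000.0 / 1.08 = 22222.2 Mb.
8 min = 480 s
Total bitrate budget: 22222.2 Mb / 480 s = 46.296 Mbps.
Audio total: 504 + 160 + 232 = 896 kbps = 0.896 Mbps.
Video: 46.296 − 0.896 = 45.400 Mbps.

45.4 Mbps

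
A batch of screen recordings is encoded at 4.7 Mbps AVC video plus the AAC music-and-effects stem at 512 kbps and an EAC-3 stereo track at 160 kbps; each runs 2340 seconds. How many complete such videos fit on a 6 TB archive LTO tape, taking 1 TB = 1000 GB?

Audio total: 512 + 160 = 672 kbps = 0.672 Mbps.
Total bitrate: 5.372 Mbps.
Per item: 5.372 Mbps × 2340 s = 12,570 Mb = 1,571 MB.
Capacity: 6 TB = 48,000,000 Mb; 3818.47 items → 3818 complete.

3818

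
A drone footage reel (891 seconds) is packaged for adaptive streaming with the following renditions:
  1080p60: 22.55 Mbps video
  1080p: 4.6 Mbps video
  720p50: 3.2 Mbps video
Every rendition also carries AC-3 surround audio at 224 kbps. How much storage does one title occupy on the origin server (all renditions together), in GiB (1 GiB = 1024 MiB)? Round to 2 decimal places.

Audio: 224 kbps = 0.224 Mbps.
Sum of rendition bitrates: (22.55+0.224) + (4.6+0.224) + (3.2+0.224) = 31.022 Mbps.
× 891 s = 27,641 Mb = 3,455 MB = 3.218 GiB.

3.22 GiB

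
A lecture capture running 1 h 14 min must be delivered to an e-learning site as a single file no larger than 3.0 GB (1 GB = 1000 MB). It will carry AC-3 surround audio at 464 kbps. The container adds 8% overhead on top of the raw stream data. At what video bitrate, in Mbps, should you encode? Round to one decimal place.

Budget: 3.0 GB = 24000.0 Mb.
Stream payload after overhead: 24000.0 / 1.08 = 22222.2 Mb.
1 h 14 min = 74 min = 4440 s
Total bitrate budget: 22222.2 Mb / 4440 s = 5.005 Mbps.
Audio: 464 kbps = 0.464 Mbps.
Video: 5.005 − 0.464 = 4.541 Mbps.

4.5 Mbps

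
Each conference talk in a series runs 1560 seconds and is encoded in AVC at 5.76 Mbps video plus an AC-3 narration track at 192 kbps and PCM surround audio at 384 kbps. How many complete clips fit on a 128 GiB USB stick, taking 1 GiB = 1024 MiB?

Audio total: 192 + 384 = 576 kbps = 0.576 Mbps.
Total bitrate: 6.336 Mbps.
Per item: 6.336 Mbps × 1560 s = 9,884 Mb = 1,236 MB.
Capacity: 128 GiB = 1,099,512 Mb; 111.24 items → 111 complete.

111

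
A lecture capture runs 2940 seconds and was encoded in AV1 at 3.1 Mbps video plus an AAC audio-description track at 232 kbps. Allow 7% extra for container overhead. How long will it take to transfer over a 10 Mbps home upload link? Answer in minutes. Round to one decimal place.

17.5 minutes

Audio: 232 kbps = 0.232 Mbps.
Total bitrate: 3.332 Mbps.
File: 3.332 Mbps × 2940 s = 9796.1 Mb.
With 7% container overhead: ×1.07. → 10481.8 Mb.
At 10 Mbps: 10481.8 / 10 = 1048.2 s ≈ 17.5 minutes.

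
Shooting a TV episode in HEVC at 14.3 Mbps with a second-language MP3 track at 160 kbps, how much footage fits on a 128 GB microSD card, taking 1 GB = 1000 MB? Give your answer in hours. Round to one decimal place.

Audio: 160 kbps = 0.160 Mbps.
Total bitrate: 14.3 + 0.160 = 14.460 Mbps.
Capacity: 128 GB = 1,024,000 Mb.
Recording time: 1,024,000 / 14.460 = 70,816 s ≈ 19.7 hours.

19.7 hours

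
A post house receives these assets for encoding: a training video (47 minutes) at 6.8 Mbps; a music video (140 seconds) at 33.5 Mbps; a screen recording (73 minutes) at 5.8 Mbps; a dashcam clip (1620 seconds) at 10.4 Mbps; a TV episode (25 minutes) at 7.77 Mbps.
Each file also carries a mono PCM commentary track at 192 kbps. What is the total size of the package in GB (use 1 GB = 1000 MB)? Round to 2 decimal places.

9.97 GB

Audio: 192 kbps = 0.192 Mbps.
training video: 6.992 Mbps × 2820 s = 19717.4 Mb
music video: 33.692 Mbps × 140 s = 4716.9 Mb
screen recording: 5.992 Mbps × 4380 s = 26245.0 Mb
dashcam clip: 10.592 Mbps × 1620 s = 17159.0 Mb
TV episode: 7.962 Mbps × 1500 s = 11943.0 Mb
Total: 79781.3 Mb = 9972.7 MB.
= 9.973 GB.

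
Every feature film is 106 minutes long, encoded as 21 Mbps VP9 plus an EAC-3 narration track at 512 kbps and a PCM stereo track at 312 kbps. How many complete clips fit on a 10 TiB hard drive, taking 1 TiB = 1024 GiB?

633

106 min = 6360 s
Audio total: 512 + 312 = 824 kbps = 0.824 Mbps.
Total bitrate: 21.824 Mbps.
Per item: 21.824 Mbps × 6360 s = 138,801 Mb = 17,350 MB.
Capacity: 10 TiB = 87,960,930 Mb; 633.72 items → 633 complete.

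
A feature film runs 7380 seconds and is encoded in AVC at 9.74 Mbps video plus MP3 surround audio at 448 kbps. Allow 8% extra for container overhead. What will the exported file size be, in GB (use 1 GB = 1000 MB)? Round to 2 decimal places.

Audio: 448 kbps = 0.448 Mbps.
Total bitrate: 9.74 + 0.448 = 10.188 Mbps.
Stream data: 10.188 Mbps × 7380 s = 75187.4 Mb.
With 8% container overhead: ×1.08.
81,202 Mb ÷ 8 = 10,150 MB → 10.15 GB.

10.15 GB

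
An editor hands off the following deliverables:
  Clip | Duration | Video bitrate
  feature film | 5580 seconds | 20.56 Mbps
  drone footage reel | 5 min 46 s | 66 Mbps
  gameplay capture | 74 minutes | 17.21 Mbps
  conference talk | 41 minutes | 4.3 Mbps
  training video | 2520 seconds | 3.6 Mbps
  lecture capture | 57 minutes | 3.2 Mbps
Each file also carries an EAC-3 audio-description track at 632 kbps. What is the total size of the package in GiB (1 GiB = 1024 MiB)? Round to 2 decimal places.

29.85 GiB

Audio: 632 kbps = 0.632 Mbps.
feature film: 21.192 Mbps × 5580 s = 118251.4 Mb
drone footage reel: 66.632 Mbps × 346 s = 23054.7 Mb
gameplay capture: 17.842 Mbps × 4440 s = 79218.5 Mb
conference talk: 4.932 Mbps × 2460 s = 12132.7 Mb
training video: 4.232 Mbps × 2520 s = 10664.6 Mb
lecture capture: 3.832 Mbps × 3420 s = 13105.4 Mb
Total: 256427.3 Mb = 32053.4 MB.
= 29.85 GiB.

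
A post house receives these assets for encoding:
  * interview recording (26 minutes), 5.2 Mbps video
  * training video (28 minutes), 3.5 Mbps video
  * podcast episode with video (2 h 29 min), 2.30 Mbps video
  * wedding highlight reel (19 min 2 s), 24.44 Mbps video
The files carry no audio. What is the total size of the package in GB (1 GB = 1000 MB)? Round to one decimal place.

7.8 GB

interview recording: 5.200 Mbps × 1560 s = 8112.0 Mb
training video: 3.500 Mbps × 1680 s = 5880.0 Mb
podcast episode with video: 2.300 Mbps × 8940 s = 20562.0 Mb
wedding highlight reel: 24.440 Mbps × 1142 s = 27910.5 Mb
Total: 62464.5 Mb = 7808.1 MB.
= 7.808 GB.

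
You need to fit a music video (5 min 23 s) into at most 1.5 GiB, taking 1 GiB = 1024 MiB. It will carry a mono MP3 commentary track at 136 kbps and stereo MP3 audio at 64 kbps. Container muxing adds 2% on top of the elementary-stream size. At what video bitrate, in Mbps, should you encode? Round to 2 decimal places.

Budget: 1.5 GiB = 12884.9 Mb.
Stream payload after overhead: 12884.9 / 1.02 = 12632.3 Mb.
5 min 23 s = 323 s
Total bitrate budget: 12632.3 Mb / 323 s = 39.109 Mbps.
Audio total: 136 + 64 = 200 kbps = 0.200 Mbps.
Video: 39.109 − 0.200 = 38.909 Mbps.

38.91 Mbps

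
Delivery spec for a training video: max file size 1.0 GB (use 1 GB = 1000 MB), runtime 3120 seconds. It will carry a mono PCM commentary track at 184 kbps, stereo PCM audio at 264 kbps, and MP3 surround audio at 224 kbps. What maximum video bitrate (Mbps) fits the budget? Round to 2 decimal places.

Budget: 1.0 GB = 8000.0 Mb.
Total bitrate budget: 8000.0 Mb / 3120 s = 2.564 Mbps.
Audio total: 184 + 264 + 224 = 672 kbps = 0.672 Mbps.
Video: 2.564 − 0.672 = 1.892 Mbps.

1.89 Mbps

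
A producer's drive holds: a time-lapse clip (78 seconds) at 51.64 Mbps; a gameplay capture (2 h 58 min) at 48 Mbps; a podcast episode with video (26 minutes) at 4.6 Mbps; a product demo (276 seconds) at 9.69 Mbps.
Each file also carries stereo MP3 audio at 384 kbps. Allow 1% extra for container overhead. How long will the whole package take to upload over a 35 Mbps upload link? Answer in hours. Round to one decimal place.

Audio: 384 kbps = 0.384 Mbps.
time-lapse clip: 52.024 Mbps × 78 s × 1.01 = 4098.5 Mb
gameplay capture: 48.384 Mbps × 10680 s × 1.01 = 521908.5 Mb
podcast episode with video: 4.984 Mbps × 1560 s × 1.01 = 7852.8 Mb
product demo: 10.074 Mbps × 276 s × 1.01 = 2808.2 Mb
Total: 536668.0 Mb = 67083.5 MB.
At 35 Mbps: 536668.0 / 35 = 15333 s ≈ 4.26 hours.

4.3 hours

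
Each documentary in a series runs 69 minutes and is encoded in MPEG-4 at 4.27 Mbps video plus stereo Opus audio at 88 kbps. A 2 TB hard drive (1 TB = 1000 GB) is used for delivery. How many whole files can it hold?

69 min = 4140 s
Audio: 88 kbps = 0.088 Mbps.
Total bitrate: 4.358 Mbps.
Per item: 4.358 Mbps × 4140 s = 18,042 Mb = 2,255 MB.
Capacity: 2 TB = 16,000,000 Mb; 886.81 items → 886 complete.

886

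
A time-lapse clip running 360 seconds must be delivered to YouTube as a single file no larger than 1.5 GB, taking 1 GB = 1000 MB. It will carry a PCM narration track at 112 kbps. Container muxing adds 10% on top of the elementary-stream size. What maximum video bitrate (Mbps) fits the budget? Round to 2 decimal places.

Budget: 1.5 GB = 12000.0 Mb.
Stream payload after overhead: 12000.0 / 1.10 = 10909.1 Mb.
Total bitrate budget: 10909.1 Mb / 360 s = 30.303 Mbps.
Audio: 112 kbps = 0.112 Mbps.
Video: 30.303 − 0.112 = 30.191 Mbps.

30.19 Mbps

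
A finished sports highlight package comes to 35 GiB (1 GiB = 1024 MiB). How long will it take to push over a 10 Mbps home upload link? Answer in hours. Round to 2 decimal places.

8.35 hours

File: 35 GiB = 300647.7 Mb.
At 10 Mbps: 300647.7 / 10 = 30064.8 s ≈ 8.35 hours.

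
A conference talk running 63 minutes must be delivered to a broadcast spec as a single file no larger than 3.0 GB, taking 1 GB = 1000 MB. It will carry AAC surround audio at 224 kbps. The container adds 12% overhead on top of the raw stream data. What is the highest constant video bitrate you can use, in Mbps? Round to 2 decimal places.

Budget: 3.0 GB = 24000.0 Mb.
Stream payload after overhead: 24000.0 / 1.12 = 21428.6 Mb.
63 min = 3780 s
Total bitrate budget: 21428.6 Mb / 3780 s = 5.669 Mbps.
Audio: 224 kbps = 0.224 Mbps.
Video: 5.669 − 0.224 = 5.445 Mbps.

5.44 Mbps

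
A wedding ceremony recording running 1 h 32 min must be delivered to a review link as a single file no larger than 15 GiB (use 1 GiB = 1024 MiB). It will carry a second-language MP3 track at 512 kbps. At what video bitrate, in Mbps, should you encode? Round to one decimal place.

22.8 Mbps

Budget: 15 GiB = 128849.0 Mb.
1 h 32 min = 92 min = 5520 s
Total bitrate budget: 128849.0 Mb / 5520 s = 23.342 Mbps.
Audio: 512 kbps = 0.512 Mbps.
Video: 23.342 − 0.512 = 22.830 Mbps.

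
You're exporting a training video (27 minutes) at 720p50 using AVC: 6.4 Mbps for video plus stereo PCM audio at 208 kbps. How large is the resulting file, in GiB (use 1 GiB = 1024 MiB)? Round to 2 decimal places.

1.25 GiB

27 min = 1620 s
Audio: 208 kbps = 0.208 Mbps.
Total bitrate: 6.4 + 0.208 = 6.608 Mbps.
Stream data: 6.608 Mbps × 1620 s = 10705.0 Mb.
10,705 Mb = 1,338,120,000 bytes ÷ 1,073,741,824 = 1.246 GiB.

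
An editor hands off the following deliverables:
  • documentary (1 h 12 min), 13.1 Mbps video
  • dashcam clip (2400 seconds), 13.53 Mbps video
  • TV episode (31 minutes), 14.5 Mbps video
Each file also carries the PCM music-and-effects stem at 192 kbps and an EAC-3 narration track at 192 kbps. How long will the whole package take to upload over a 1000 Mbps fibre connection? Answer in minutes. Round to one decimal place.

Audio total: 192 + 192 = 384 kbps = 0.384 Mbps.
documentary: 13.484 Mbps × 4320 s = 58250.9 Mb
dashcam clip: 13.914 Mbps × 2400 s = 33393.6 Mb
TV episode: 14.884 Mbps × 1860 s = 27684.2 Mb
Total: 119328.7 Mb = 14916.1 MB.
At 1000 Mbps: 119328.7 / 1000 = 119 s ≈ 1.99 minutes.

2.0 minutes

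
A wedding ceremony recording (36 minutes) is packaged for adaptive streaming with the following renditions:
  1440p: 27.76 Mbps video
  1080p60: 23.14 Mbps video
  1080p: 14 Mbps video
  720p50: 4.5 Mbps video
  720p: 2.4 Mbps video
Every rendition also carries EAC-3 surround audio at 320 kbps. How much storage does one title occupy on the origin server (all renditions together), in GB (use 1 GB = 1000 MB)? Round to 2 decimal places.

19.82 GB

36 min = 2160 s
Audio: 320 kbps = 0.320 Mbps.
Sum of rendition bitrates: (27.76+0.320) + (23.14+0.320) + (14+0.320) + (4.5+0.320) + (2.4+0.320) = 73.400 Mbps.
× 2160 s = 158,544 Mb = 19,818 MB = 19.82 GB.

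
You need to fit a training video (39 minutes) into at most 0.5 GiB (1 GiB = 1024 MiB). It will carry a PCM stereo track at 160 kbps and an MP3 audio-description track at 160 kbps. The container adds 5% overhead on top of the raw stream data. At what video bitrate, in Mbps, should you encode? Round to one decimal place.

Budget: 0.5 GiB = 4295.0 Mb.
Stream payload after overhead: 4295.0 / 1.05 = 4090.4 Mb.
39 min = 2340 s
Total bitrate budget: 4090.4 Mb / 2340 s = 1.748 Mbps.
Audio total: 160 + 160 = 320 kbps = 0.320 Mbps.
Video: 1.748 − 0.320 = 1.428 Mbps.

1.4 Mbps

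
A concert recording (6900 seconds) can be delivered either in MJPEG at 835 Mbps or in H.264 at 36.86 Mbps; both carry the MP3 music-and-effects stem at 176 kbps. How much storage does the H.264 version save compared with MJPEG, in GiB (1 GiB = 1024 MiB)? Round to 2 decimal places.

Audio: 176 kbps = 0.176 Mbps.
MJPEG: 835.176 Mbps × 6900 s = 5762714.4 Mb = 670.868 GiB.
H.264: 37.036 Mbps × 6900 s = 255548.4 Mb = 29.750 GiB.
Saving: 670.868 − 29.750 = 641.119 GiB.

641.12 GiB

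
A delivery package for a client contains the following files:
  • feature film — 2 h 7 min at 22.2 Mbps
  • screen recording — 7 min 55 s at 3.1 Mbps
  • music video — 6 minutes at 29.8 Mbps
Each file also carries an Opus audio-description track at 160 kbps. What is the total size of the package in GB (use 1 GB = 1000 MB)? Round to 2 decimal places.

22.84 GB

Audio: 160 kbps = 0.160 Mbps.
feature film: 22.360 Mbps × 7620 s = 170383.2 Mb
screen recording: 3.260 Mbps × 475 s = 1548.5 Mb
music video: 29.960 Mbps × 360 s = 10785.6 Mb
Total: 182717.3 Mb = 22839.7 MB.
= 22.84 GB.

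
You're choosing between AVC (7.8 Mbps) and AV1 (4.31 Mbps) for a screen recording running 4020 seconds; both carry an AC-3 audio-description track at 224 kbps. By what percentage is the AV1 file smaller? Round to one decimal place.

Audio: 224 kbps = 0.224 Mbps.
AVC: 8.024 Mbps × 4020 s = 32256.5 Mb = 4.032 GB.
AV1: 4.534 Mbps × 4020 s = 18226.7 Mb = 2.278 GB.
Reduction: (1 − 2.278/4.032) × 100 = 43.49%.

43.5%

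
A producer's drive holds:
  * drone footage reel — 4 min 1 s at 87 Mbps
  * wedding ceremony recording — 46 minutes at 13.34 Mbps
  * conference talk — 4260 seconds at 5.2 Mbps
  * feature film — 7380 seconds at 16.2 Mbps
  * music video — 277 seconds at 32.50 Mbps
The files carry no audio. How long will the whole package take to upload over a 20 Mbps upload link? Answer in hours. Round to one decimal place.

2.9 hours

drone footage reel: 87.000 Mbps × 241 s = 20967.0 Mb
wedding ceremony recording: 13.340 Mbps × 2760 s = 36818.4 Mb
conference talk: 5.200 Mbps × 4260 s = 22152.0 Mb
feature film: 16.200 Mbps × 7380 s = 119556.0 Mb
music video: 32.500 Mbps × 277 s = 9002.5 Mb
Total: 208495.9 Mb = 26062.0 MB.
At 20 Mbps: 208495.9 / 20 = 10425 s ≈ 2.9 hours.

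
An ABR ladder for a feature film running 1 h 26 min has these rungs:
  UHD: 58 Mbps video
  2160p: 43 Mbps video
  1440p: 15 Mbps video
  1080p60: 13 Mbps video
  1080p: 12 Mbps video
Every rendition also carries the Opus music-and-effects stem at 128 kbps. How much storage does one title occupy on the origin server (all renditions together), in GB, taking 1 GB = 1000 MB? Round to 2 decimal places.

91.36 GB

1 h 26 min = 86 min = 5160 s
Audio: 128 kbps = 0.128 Mbps.
Sum of rendition bitrates: (58+0.128) + (43+0.128) + (15+0.128) + (13+0.128) + (12+0.128) = 141.640 Mbps.
× 5160 s = 730,862 Mb = 91,358 MB = 91.36 GB.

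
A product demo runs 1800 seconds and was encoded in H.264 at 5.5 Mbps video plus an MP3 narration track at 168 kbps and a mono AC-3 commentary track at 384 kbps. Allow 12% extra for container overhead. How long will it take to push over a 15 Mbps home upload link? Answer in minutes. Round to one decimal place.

13.6 minutes

Audio total: 168 + 384 = 552 kbps = 0.552 Mbps.
Total bitrate: 6.052 Mbps.
File: 6.052 Mbps × 1800 s = 10893.6 Mb.
With 12% container overhead: ×1.12. → 12200.8 Mb.
At 15 Mbps: 12200.8 / 15 = 813.4 s ≈ 13.6 minutes.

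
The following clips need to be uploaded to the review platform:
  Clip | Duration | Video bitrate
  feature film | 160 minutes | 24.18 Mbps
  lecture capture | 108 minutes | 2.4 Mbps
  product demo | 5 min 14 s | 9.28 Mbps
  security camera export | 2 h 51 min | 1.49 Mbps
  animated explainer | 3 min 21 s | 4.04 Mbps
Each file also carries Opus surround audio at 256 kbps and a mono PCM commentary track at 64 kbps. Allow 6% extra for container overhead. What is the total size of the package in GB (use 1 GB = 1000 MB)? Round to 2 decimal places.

36.48 GB

Audio total: 256 + 64 = 320 kbps = 0.320 Mbps.
feature film: 24.500 Mbps × 9600 s × 1.06 = 249312.0 Mb
lecture capture: 2.720 Mbps × 6480 s × 1.06 = 18683.1 Mb
product demo: 9.600 Mbps × 314 s × 1.06 = 3195.3 Mb
security camera export: 1.810 Mbps × 10260 s × 1.06 = 19684.8 Mb
animated explainer: 4.360 Mbps × 201 s × 1.06 = 928.9 Mb
Total: 291804.2 Mb = 36475.5 MB.
= 36.48 GB.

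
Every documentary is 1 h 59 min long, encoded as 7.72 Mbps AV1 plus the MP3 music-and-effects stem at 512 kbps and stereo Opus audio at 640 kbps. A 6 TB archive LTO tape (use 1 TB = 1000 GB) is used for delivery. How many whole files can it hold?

1 h 59 min = 119 min = 7140 s
Audio total: 512 + 640 = 1152 kbps = 1.152 Mbps.
Total bitrate: 8.872 Mbps.
Per item: 8.872 Mbps × 7140 s = 63,346 Mb = 7,918 MB.
Capacity: 6 TB = 48,000,000 Mb; 757.74 items → 757 complete.

757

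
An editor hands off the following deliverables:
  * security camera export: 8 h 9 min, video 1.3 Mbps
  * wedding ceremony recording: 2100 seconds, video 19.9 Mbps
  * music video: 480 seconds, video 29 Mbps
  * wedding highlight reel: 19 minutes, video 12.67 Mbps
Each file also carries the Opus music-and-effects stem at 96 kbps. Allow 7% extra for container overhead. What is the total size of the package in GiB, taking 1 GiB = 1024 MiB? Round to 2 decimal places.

13.89 GiB

Audio: 96 kbps = 0.096 Mbps.
security camera export: 1.396 Mbps × 29340 s × 1.07 = 43825.7 Mb
wedding ceremony recording: 19.996 Mbps × 2100 s × 1.07 = 44931.0 Mb
music video: 29.096 Mbps × 480 s × 1.07 = 14943.7 Mb
wedding highlight reel: 12.766 Mbps × 1140 s × 1.07 = 15572.0 Mb
Total: 119272.4 Mb = 14909.1 MB.
= 13.89 GiB.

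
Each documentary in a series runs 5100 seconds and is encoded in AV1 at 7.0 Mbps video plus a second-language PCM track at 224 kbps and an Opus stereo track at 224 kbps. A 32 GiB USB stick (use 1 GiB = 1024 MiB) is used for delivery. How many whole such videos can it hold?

Audio total: 224 + 224 = 448 kbps = 0.448 Mbps.
Total bitrate: 7.448 Mbps.
Per item: 7.448 Mbps × 5100 s = 37,985 Mb = 4,748 MB.
Capacity: 32 GiB = 274,878 Mb; 7.24 items → 7 complete.

7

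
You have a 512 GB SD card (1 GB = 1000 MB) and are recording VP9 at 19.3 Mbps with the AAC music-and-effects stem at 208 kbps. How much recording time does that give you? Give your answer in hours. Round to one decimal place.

58.3 hours

Audio: 208 kbps = 0.208 Mbps.
Total bitrate: 19.3 + 0.208 = 19.508 Mbps.
Capacity: 512 GB = 4,096,000 Mb.
Recording time: 4,096,000 / 19.508 = 209,965 s ≈ 58.3 hours.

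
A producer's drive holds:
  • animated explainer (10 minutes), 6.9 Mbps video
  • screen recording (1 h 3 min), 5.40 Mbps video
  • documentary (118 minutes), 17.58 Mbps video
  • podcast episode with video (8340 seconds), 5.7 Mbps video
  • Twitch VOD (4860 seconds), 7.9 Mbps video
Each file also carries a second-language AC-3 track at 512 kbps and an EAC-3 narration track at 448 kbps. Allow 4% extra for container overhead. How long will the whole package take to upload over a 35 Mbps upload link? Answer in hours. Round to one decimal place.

Audio total: 512 + 448 = 960 kbps = 0.960 Mbps.
animated explainer: 7.860 Mbps × 600 s × 1.04 = 4904.6 Mb
screen recording: 6.360 Mbps × 3780 s × 1.04 = 25002.4 Mb
documentary: 18.540 Mbps × 7080 s × 1.04 = 136513.7 Mb
podcast episode with video: 6.660 Mbps × 8340 s × 1.04 = 57766.2 Mb
Twitch VOD: 8.860 Mbps × 4860 s × 1.04 = 44782.0 Mb
Total: 268969.0 Mb = 33621.1 MB.
At 35 Mbps: 268969.0 / 35 = 7685 s ≈ 2.13 hours.

2.1 hours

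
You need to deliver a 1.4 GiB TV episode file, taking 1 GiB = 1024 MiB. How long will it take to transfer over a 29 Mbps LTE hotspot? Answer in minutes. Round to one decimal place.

6.9 minutes

File: 1.4 GiB = 12025.9 Mb.
At 29 Mbps: 12025.9 / 29 = 414.7 s ≈ 6.91 minutes.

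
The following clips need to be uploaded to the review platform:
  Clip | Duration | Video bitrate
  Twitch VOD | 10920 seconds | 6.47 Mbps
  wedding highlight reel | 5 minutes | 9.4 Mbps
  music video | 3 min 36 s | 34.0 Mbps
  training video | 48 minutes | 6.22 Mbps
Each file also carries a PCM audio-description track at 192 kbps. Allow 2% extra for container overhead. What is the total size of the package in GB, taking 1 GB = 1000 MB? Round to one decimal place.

Audio: 192 kbps = 0.192 Mbps.
Twitch VOD: 6.662 Mbps × 10920 s × 1.02 = 74204.0 Mb
wedding highlight reel: 9.592 Mbps × 300 s × 1.02 = 2935.2 Mb
music video: 34.192 Mbps × 216 s × 1.02 = 7533.2 Mb
training video: 6.412 Mbps × 2880 s × 1.02 = 18835.9 Mb
Total: 103508.2 Mb = 12938.5 MB.
= 12.94 GB.

12.9 GB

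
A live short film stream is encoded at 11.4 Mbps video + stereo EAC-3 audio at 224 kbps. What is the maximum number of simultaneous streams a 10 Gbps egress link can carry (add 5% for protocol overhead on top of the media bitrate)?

Audio: 224 kbps = 0.224 Mbps.
Per-viewer media rate: 11.624 Mbps.
On the wire with 5% overhead: 12.205 Mbps.
10 Gbps = 10,000 Mbps; 10,000 / 12.205 = 819.32 → 819 viewers.

819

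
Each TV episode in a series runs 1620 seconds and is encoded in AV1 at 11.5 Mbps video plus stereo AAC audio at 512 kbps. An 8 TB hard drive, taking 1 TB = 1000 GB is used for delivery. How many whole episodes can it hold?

Audio: 512 kbps = 0.512 Mbps.
Total bitrate: 12.012 Mbps.
Per item: 12.012 Mbps × 1620 s = 19,459 Mb = 2,432 MB.
Capacity: 8 TB = 64,000,000 Mb; 3288.89 items → 3288 complete.

3288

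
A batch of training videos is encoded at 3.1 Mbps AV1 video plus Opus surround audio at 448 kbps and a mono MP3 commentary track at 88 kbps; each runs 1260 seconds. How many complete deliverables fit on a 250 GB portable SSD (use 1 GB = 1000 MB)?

Audio total: 448 + 88 = 536 kbps = 0.536 Mbps.
Total bitrate: 3.636 Mbps.
Per item: 3.636 Mbps × 1260 s = 4,581 Mb = 572.7 MB.
Capacity: 250 GB = 2,000,000 Mb; 436.55 items → 436 complete.

436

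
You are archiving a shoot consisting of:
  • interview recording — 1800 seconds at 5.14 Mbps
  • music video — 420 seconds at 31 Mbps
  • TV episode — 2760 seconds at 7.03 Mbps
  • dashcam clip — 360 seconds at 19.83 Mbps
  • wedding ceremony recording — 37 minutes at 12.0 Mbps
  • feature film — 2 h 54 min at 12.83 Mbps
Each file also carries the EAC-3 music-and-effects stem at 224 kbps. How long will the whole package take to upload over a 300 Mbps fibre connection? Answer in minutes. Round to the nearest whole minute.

Audio: 224 kbps = 0.224 Mbps.
interview recording: 5.364 Mbps × 1800 s = 9655.2 Mb
music video: 31.224 Mbps × 420 s = 13114.1 Mb
TV episode: 7.254 Mbps × 2760 s = 20021.0 Mb
dashcam clip: 20.054 Mbps × 360 s = 7219.4 Mb
wedding ceremony recording: 12.224 Mbps × 2220 s = 27137.3 Mb
feature film: 13.054 Mbps × 10440 s = 136283.8 Mb
Total: 213430.8 Mb = 26678.8 MB.
At 300 Mbps: 213430.8 / 300 = 711 s ≈ 11.9 minutes.

12 minutes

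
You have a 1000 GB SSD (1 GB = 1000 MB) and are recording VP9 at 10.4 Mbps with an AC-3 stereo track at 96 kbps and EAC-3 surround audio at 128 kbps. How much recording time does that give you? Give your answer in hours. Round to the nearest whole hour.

209 hours

Audio total: 96 + 128 = 224 kbps = 0.224 Mbps.
Total bitrate: 10.4 + 0.224 = 10.624 Mbps.
Capacity: 1000 GB = 8,000,000 Mb.
Recording time: 8,000,000 / 10.624 = 753,012 s ≈ 209 hours.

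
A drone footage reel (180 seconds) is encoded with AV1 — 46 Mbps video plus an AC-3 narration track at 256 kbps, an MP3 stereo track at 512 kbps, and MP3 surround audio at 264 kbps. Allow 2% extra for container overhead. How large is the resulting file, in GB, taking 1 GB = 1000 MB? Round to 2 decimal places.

Audio total: 256 + 512 + 264 = 1032 kbps = 1.032 Mbps.
Total bitrate: 46 + 1.032 = 47.032 Mbps.
Stream data: 47.032 Mbps × 180 s = 8465.8 Mb.
With 2% container overhead: ×1.02.
8,635 Mb ÷ 8 = 1,079 MB → 1.079 GB.

1.08 GB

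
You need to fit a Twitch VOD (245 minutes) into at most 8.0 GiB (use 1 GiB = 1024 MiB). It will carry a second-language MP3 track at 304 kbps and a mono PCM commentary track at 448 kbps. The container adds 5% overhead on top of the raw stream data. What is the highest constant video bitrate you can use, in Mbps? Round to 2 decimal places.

Budget: 8.0 GiB = 68719.5 Mb.
Stream payload after overhead: 68719.5 / 1.05 = 65447.1 Mb.
245 min = 14700 s
Total bitrate budget: 65447.1 Mb / 14700 s = 4.452 Mbps.
Audio total: 304 + 448 = 752 kbps = 0.752 Mbps.
Video: 4.452 − 0.752 = 3.700 Mbps.

3.70 Mbps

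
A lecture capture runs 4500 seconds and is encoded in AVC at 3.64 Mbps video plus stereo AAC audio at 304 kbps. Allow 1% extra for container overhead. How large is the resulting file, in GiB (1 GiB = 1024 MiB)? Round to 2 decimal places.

Audio: 304 kbps = 0.304 Mbps.
Total bitrate: 3.64 + 0.304 = 3.944 Mbps.
Stream data: 3.944 Mbps × 4500 s = 17748.0 Mb.
With 1% container overhead: ×1.01.
17,925 Mb = 2,240,685,000 bytes ÷ 1,073,741,824 = 2.087 GiB.

2.09 GiB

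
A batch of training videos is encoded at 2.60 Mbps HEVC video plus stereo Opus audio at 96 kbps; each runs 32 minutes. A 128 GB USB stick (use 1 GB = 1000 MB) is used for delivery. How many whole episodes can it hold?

32 min = 1920 s
Audio: 96 kbps = 0.096 Mbps.
Total bitrate: 2.696 Mbps.
Per item: 2.696 Mbps × 1920 s = 5,176 Mb = 647.0 MB.
Capacity: 128 GB = 1,024,000 Mb; 197.82 items → 197 complete.

197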